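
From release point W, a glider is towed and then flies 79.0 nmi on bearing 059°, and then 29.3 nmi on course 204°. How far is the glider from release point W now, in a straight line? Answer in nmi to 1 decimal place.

Leg 1 (059°, 79.0 nmi): east 79.0 sin 59° = 67.72, north 79.0 cos 59° = 40.69
Leg 2 (204°, 29.3 nmi): east 29.3 sin 204° = -11.92, north 29.3 cos 204° = -26.77
Net: 55.80 east, 13.92 north. Distance = √((55.80)² + (13.92)²) = 57.509 nmi.

57.5 nmi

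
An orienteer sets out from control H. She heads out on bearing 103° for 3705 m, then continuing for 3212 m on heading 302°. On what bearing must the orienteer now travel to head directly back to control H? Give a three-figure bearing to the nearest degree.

Leg 1 (103°, 3705 m): east 3705 sin 103° = 3610.04, north 3705 cos 103° = -833.44
Leg 2 (302°, 3212 m): east 3212 sin 302° = -2723.93, north 3212 cos 302° = 1702.10
Net displacement: 886.11 east, 868.66 north. Direction back to start is (-886.11, -868.66): bearing = atan2(-886.11, -868.66) mod 360° = 225.57° ≈ 226°.

226°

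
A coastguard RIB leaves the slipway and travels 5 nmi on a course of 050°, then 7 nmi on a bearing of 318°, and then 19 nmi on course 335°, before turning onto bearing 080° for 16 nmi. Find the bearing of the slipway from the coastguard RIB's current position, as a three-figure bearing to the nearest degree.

Leg 1 (050°, 5 nmi): east 5 sin 50° = 3.83, north 5 cos 50° = 3.21
Leg 2 (318°, 7 nmi): east 7 sin 318° = -4.68, north 7 cos 318° = 5.20
Leg 3 (335°, 19 nmi): east 19 sin 335° = -8.03, north 19 cos 335° = 17.22
Leg 4 (080°, 16 nmi): east 16 sin 80° = 15.76, north 16 cos 80° = 2.78
Net displacement: 6.87 east, 28.41 north. Direction back to start is (-6.87, -28.41): bearing = atan2(-6.87, -28.41) mod 360° = 193.60° ≈ 194°.

194°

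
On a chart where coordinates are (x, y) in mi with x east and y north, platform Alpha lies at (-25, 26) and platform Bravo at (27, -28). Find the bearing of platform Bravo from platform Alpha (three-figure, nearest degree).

136°

Δeast = 27 − -25 = 52.00; Δnorth = -28 − 26 = -54.00.
Bearing = atan2(Δeast, Δnorth) mod 360° = 136.08° ≈ 136°.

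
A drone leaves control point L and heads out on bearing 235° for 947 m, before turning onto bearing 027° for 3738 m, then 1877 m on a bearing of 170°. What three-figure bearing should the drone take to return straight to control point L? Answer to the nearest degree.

233°

Leg 1 (235°, 947 m): east 947 sin 235° = -775.74, north 947 cos 235° = -543.18
Leg 2 (027°, 3738 m): east 3738 sin 27° = 1697.02, north 3738 cos 27° = 3330.58
Leg 3 (170°, 1877 m): east 1877 sin 170° = 325.94, north 1877 cos 170° = -1848.48
Net displacement: 1247.22 east, 938.92 north. Direction back to start is (-1247.22, -938.92): bearing = atan2(-1247.22, -938.92) mod 360° = 233.03° ≈ 233°.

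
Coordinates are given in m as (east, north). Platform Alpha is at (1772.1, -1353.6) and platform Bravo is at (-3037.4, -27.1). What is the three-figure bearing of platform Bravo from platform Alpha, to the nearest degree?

Δeast = -3037.4 − 1772.1 = -4809.50; Δnorth = -27.1 − -1353.6 = 1326.50.
Bearing = atan2(Δeast, Δnorth) mod 360° = 285.42° ≈ 285°.

285°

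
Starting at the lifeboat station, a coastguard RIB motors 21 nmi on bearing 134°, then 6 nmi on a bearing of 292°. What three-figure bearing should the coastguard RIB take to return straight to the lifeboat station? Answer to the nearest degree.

322°

Leg 1 (134°, 21 nmi): east 21 sin 134° = 15.11, north 21 cos 134° = -14.59
Leg 2 (292°, 6 nmi): east 6 sin 292° = -5.56, north 6 cos 292° = 2.25
Net displacement: 9.54 east, -12.34 north. Direction back to start is (-9.54, 12.34): bearing = atan2(-9.54, 12.34) mod 360° = 322.28° ≈ 322°.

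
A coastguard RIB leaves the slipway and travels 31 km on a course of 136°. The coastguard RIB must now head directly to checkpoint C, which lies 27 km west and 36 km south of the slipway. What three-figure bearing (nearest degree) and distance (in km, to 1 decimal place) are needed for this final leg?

254°, 50.4 km

Leg 1 (136°, 31 km): east 31 sin 136° = 21.53, north 31 cos 136° = -22.30
Current position: (21.53, -22.30). Target: (-27, -36). Remaining: Δeast = -48.53, Δnorth = -13.70.
Bearing = atan2(-48.53, -13.70) mod 360° = 254.24°; distance = √((-48.53)² + (-13.70)²) = 50.431 km.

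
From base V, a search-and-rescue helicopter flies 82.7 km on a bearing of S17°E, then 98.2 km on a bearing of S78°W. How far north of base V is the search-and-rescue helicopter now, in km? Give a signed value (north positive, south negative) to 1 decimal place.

-99.5 km

Leg 1 (S17°E, 82.7 km): east 82.7 sin 163° = 24.18, north 82.7 cos 163° = -79.09
Leg 2 (S78°W, 98.2 km): east 98.2 sin 258° = -96.05, north 98.2 cos 258° = -20.42
Net north component: -99.50 km.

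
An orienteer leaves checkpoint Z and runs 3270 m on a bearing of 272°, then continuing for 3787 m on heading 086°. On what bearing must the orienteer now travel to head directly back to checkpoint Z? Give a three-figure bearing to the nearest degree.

Leg 1 (272°, 3270 m): east 3270 sin 272° = -3268.01, north 3270 cos 272° = 114.12
Leg 2 (086°, 3787 m): east 3787 sin 86° = 3777.78, north 3787 cos 86° = 264.17
Net displacement: 509.77 east, 378.29 north. Direction back to start is (-509.77, -378.29): bearing = atan2(-509.77, -378.29) mod 360° = 233.42° ≈ 233°.

233°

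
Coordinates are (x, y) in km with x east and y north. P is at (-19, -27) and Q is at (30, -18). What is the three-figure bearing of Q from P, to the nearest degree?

Δeast = 30 − -19 = 49.00; Δnorth = -18 − -27 = 9.00.
Bearing = atan2(Δeast, Δnorth) mod 360° = 79.59° ≈ 080°.

080°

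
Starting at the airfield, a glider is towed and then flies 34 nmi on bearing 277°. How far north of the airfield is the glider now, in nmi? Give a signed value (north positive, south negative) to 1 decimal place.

4.1 nmi

Leg 1 (277°, 34 nmi): east 34 sin 277° = -33.75, north 34 cos 277° = 4.14
Net north component: 4.14 nmi.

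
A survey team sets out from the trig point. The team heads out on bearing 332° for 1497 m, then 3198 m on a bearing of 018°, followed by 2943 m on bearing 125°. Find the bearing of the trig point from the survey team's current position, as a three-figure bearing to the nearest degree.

225°

Leg 1 (332°, 1497 m): east 1497 sin 332° = -702.80, north 1497 cos 332° = 1321.77
Leg 2 (018°, 3198 m): east 3198 sin 18° = 988.24, north 3198 cos 18° = 3041.48
Leg 3 (125°, 2943 m): east 2943 sin 125° = 2410.76, north 2943 cos 125° = -1688.04
Net displacement: 2696.20 east, 2675.22 north. Direction back to start is (-2696.20, -2675.22): bearing = atan2(-2696.20, -2675.22) mod 360° = 225.22° ≈ 225°.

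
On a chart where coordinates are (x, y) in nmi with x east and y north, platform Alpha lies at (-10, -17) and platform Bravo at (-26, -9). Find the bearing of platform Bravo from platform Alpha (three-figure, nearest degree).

297°

Δeast = -26 − -10 = -16.00; Δnorth = -9 − -17 = 8.00.
Bearing = atan2(Δeast, Δnorth) mod 360° = 296.57° ≈ 297°.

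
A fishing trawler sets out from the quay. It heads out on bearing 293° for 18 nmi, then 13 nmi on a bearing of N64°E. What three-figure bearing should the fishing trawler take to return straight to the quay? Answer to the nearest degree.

Leg 1 (293°, 18 nmi): east 18 sin 293° = -16.57, north 18 cos 293° = 7.03
Leg 2 (N64°E, 13 nmi): east 13 sin 64° = 11.68, north 13 cos 64° = 5.70
Net displacement: -4.88 east, 12.73 north. Direction back to start is (4.88, -12.73): bearing = atan2(4.88, -12.73) mod 360° = 159.01° ≈ 159°.

159°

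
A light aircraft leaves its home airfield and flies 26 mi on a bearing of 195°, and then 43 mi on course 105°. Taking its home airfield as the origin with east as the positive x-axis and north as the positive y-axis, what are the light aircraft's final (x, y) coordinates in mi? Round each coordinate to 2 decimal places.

(34.81, -36.24)

Leg 1 (195°, 26 mi): east 26 sin 195° = -6.73, north 26 cos 195° = -25.11
Leg 2 (105°, 43 mi): east 43 sin 105° = 41.53, north 43 cos 105° = -11.13
Summing: 34.81 mi east, -36.24 mi north → (34.81, -36.24).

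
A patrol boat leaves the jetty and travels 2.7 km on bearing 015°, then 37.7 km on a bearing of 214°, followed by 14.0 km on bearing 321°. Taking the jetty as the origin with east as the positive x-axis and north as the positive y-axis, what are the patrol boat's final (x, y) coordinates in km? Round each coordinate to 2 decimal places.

Leg 1 (015°, 2.7 km): east 2.7 sin 15° = 0.70, north 2.7 cos 15° = 2.61
Leg 2 (214°, 37.7 km): east 37.7 sin 214° = -21.08, north 37.7 cos 214° = -31.25
Leg 3 (321°, 14.0 km): east 14.0 sin 321° = -8.81, north 14.0 cos 321° = 10.88
Summing: -29.19 km east, -17.77 km north → (-29.19, -17.77).

(-29.19, -17.77)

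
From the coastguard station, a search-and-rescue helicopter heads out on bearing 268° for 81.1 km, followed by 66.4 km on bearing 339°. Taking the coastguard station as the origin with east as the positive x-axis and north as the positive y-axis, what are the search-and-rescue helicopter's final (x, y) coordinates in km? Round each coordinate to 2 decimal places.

Leg 1 (268°, 81.1 km): east 81.1 sin 268° = -81.05, north 81.1 cos 268° = -2.83
Leg 2 (339°, 66.4 km): east 66.4 sin 339° = -23.80, north 66.4 cos 339° = 61.99
Summing: -104.85 km east, 59.16 km north → (-104.85, 59.16).

(-104.85, 59.16)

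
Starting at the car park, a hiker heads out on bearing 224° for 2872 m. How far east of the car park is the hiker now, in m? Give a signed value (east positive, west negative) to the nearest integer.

-1995 m

Leg 1 (224°, 2872 m): east 2872 sin 224° = -1995.06, north 2872 cos 224° = -2065.94
Net east component: -1995.06 m.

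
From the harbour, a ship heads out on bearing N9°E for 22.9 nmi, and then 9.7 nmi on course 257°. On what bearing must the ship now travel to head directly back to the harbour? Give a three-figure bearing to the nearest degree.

Leg 1 (N9°E, 22.9 nmi): east 22.9 sin 9° = 3.58, north 22.9 cos 9° = 22.62
Leg 2 (257°, 9.7 nmi): east 9.7 sin 257° = -9.45, north 9.7 cos 257° = -2.18
Net displacement: -5.87 east, 20.44 north. Direction back to start is (5.87, -20.44): bearing = atan2(5.87, -20.44) mod 360° = 163.98° ≈ 164°.

164°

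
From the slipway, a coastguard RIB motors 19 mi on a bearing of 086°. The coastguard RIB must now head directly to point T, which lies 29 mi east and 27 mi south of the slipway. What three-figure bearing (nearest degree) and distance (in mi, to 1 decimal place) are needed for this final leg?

Leg 1 (086°, 19 mi): east 19 sin 86° = 18.95, north 19 cos 86° = 1.33
Current position: (18.95, 1.33). Target: (29, -27). Remaining: Δeast = 10.05, Δnorth = -28.33.
Bearing = atan2(10.05, -28.33) mod 360° = 160.47°; distance = √((10.05)² + (-28.33)²) = 30.054 mi.

160°, 30.1 mi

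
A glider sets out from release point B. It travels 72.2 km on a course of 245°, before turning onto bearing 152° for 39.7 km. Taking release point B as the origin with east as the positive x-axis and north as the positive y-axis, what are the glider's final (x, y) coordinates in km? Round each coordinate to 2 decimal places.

(-46.80, -65.57)

Leg 1 (245°, 72.2 km): east 72.2 sin 245° = -65.44, north 72.2 cos 245° = -30.51
Leg 2 (152°, 39.7 km): east 39.7 sin 152° = 18.64, north 39.7 cos 152° = -35.05
Summing: -46.80 km east, -65.57 km north → (-46.80, -65.57).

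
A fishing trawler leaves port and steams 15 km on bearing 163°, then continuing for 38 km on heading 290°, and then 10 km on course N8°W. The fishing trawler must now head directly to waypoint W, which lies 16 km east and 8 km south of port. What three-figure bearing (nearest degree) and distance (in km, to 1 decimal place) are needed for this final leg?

109°, 51.5 km

Leg 1 (163°, 15 km): east 15 sin 163° = 4.39, north 15 cos 163° = -14.34
Leg 2 (290°, 38 km): east 38 sin 290° = -35.71, north 38 cos 290° = 13.00
Leg 3 (N8°W, 10 km): east 10 sin 352° = -1.39, north 10 cos 352° = 9.90
Current position: (-32.71, 8.55). Target: (16, -8). Remaining: Δeast = 48.71, Δnorth = -16.55.
Bearing = atan2(48.71, -16.55) mod 360° = 108.77°; distance = √((48.71)² + (-16.55)²) = 51.451 km.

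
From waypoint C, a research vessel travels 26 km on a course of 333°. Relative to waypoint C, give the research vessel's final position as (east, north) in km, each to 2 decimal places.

Leg 1 (333°, 26 km): east 26 sin 333° = -11.80, north 26 cos 333° = 23.17
Summing: -11.80 km east, 23.17 km north → (-11.80, 23.17).

(-11.80, 23.17)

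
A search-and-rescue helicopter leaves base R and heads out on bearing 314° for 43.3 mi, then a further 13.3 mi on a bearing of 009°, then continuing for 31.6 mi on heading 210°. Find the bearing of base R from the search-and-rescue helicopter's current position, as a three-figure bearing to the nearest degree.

Leg 1 (314°, 43.3 mi): east 43.3 sin 314° = -31.15, north 43.3 cos 314° = 30.08
Leg 2 (009°, 13.3 mi): east 13.3 sin 9° = 2.08, north 13.3 cos 9° = 13.14
Leg 3 (210°, 31.6 mi): east 31.6 sin 210° = -15.80, north 31.6 cos 210° = -27.37
Net displacement: -44.87 east, 15.85 north. Direction back to start is (44.87, -15.85): bearing = atan2(44.87, -15.85) mod 360° = 109.46° ≈ 109°.

109°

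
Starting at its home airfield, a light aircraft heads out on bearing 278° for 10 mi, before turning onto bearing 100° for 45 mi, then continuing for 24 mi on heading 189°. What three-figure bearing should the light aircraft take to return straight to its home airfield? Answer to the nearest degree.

314°

Leg 1 (278°, 10 mi): east 10 sin 278° = -9.90, north 10 cos 278° = 1.39
Leg 2 (100°, 45 mi): east 45 sin 100° = 44.32, north 45 cos 100° = -7.81
Leg 3 (189°, 24 mi): east 24 sin 189° = -3.75, north 24 cos 189° = -23.70
Net displacement: 30.66 east, -30.13 north. Direction back to start is (-30.66, 30.13): bearing = atan2(-30.66, 30.13) mod 360° = 314.50° ≈ 314°.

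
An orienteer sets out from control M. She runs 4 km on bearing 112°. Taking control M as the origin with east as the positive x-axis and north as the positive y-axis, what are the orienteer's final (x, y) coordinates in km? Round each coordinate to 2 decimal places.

(3.71, -1.50)

Leg 1 (112°, 4 km): east 4 sin 112° = 3.71, north 4 cos 112° = -1.50
Summing: 3.71 km east, -1.50 km north → (3.71, -1.50).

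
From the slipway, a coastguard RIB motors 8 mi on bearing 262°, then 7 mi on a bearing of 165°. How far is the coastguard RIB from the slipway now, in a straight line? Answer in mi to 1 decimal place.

10.0 mi

Leg 1 (262°, 8 mi): east 8 sin 262° = -7.92, north 8 cos 262° = -1.11
Leg 2 (165°, 7 mi): east 7 sin 165° = 1.81, north 7 cos 165° = -6.76
Net: -6.11 east, -7.87 north. Distance = √((-6.11)² + (-7.87)²) = 9.967 mi.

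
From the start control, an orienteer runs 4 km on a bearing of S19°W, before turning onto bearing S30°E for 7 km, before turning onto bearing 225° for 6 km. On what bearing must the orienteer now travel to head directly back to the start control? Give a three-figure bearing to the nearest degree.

Leg 1 (S19°W, 4 km): east 4 sin 199° = -1.30, north 4 cos 199° = -3.78
Leg 2 (S30°E, 7 km): east 7 sin 150° = 3.50, north 7 cos 150° = -6.06
Leg 3 (225°, 6 km): east 6 sin 225° = -4.24, north 6 cos 225° = -4.24
Net displacement: -2.04 east, -14.09 north. Direction back to start is (2.04, 14.09): bearing = atan2(2.04, 14.09) mod 360° = 8.26° ≈ 008°.

008°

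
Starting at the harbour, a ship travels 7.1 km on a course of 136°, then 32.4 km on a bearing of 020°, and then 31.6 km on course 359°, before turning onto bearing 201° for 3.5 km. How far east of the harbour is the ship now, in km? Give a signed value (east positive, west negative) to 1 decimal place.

14.2 km

Leg 1 (136°, 7.1 km): east 7.1 sin 136° = 4.93, north 7.1 cos 136° = -5.11
Leg 2 (020°, 32.4 km): east 32.4 sin 20° = 11.08, north 32.4 cos 20° = 30.45
Leg 3 (359°, 31.6 km): east 31.6 sin 359° = -0.55, north 31.6 cos 359° = 31.60
Leg 4 (201°, 3.5 km): east 3.5 sin 201° = -1.25, north 3.5 cos 201° = -3.27
Net east component: 14.21 km.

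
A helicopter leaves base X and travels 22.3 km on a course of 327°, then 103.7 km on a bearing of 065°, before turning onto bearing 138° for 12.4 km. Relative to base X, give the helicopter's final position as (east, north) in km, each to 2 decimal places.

(90.14, 53.31)

Leg 1 (327°, 22.3 km): east 22.3 sin 327° = -12.15, north 22.3 cos 327° = 18.70
Leg 2 (065°, 103.7 km): east 103.7 sin 65° = 93.98, north 103.7 cos 65° = 43.83
Leg 3 (138°, 12.4 km): east 12.4 sin 138° = 8.30, north 12.4 cos 138° = -9.21
Summing: 90.14 km east, 53.31 km north → (90.14, 53.31).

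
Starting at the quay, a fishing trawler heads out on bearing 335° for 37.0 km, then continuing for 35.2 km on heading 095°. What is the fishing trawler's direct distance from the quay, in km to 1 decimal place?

36.1 km

Leg 1 (335°, 37.0 km): east 37.0 sin 335° = -15.64, north 37.0 cos 335° = 33.53
Leg 2 (095°, 35.2 km): east 35.2 sin 95° = 35.07, north 35.2 cos 95° = -3.07
Net: 19.43 east, 30.47 north. Distance = √((19.43)² + (30.47)²) = 36.134 km.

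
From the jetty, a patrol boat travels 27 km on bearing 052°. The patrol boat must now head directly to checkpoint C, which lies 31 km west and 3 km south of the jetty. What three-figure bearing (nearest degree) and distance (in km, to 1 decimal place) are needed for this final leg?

249°, 55.8 km

Leg 1 (052°, 27 km): east 27 sin 52° = 21.28, north 27 cos 52° = 16.62
Current position: (21.28, 16.62). Target: (-31, -3). Remaining: Δeast = -52.28, Δnorth = -19.62.
Bearing = atan2(-52.28, -19.62) mod 360° = 249.43°; distance = √((-52.28)² + (-19.62)²) = 55.838 km.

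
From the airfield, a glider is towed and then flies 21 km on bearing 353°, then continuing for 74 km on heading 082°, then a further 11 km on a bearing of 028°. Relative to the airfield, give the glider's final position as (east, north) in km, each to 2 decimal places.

(75.88, 40.85)

Leg 1 (353°, 21 km): east 21 sin 353° = -2.56, north 21 cos 353° = 20.84
Leg 2 (082°, 74 km): east 74 sin 82° = 73.28, north 74 cos 82° = 10.30
Leg 3 (028°, 11 km): east 11 sin 28° = 5.16, north 11 cos 28° = 9.71
Summing: 75.88 km east, 40.85 km north → (75.88, 40.85).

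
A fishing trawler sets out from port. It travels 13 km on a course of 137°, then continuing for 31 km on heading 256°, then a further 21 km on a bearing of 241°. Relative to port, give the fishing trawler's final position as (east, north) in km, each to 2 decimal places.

(-39.58, -27.19)

Leg 1 (137°, 13 km): east 13 sin 137° = 8.87, north 13 cos 137° = -9.51
Leg 2 (256°, 31 km): east 31 sin 256° = -30.08, north 31 cos 256° = -7.50
Leg 3 (241°, 21 km): east 21 sin 241° = -18.37, north 21 cos 241° = -10.18
Summing: -39.58 km east, -27.19 km north → (-39.58, -27.19).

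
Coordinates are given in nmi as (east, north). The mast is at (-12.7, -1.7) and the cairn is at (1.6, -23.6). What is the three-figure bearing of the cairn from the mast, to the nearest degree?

Δeast = 1.6 − -12.7 = 14.30; Δnorth = -23.6 − -1.7 = -21.90.
Bearing = atan2(Δeast, Δnorth) mod 360° = 146.86° ≈ 147°.

147°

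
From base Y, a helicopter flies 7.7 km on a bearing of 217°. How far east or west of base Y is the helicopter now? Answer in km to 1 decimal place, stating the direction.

4.6 km west

Leg 1 (217°, 7.7 km): east 7.7 sin 217° = -4.63, north 7.7 cos 217° = -6.15
Net east component: -4.63 km.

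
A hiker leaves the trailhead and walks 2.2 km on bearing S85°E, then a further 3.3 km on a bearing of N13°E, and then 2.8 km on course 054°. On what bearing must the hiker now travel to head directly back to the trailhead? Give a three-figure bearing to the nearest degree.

Leg 1 (S85°E, 2.2 km): east 2.2 sin 95° = 2.19, north 2.2 cos 95° = -0.19
Leg 2 (N13°E, 3.3 km): east 3.3 sin 13° = 0.74, north 3.3 cos 13° = 3.22
Leg 3 (054°, 2.8 km): east 2.8 sin 54° = 2.27, north 2.8 cos 54° = 1.65
Net displacement: 5.20 east, 4.67 north. Direction back to start is (-5.20, -4.67): bearing = atan2(-5.20, -4.67) mod 360° = 228.07° ≈ 228°.

228°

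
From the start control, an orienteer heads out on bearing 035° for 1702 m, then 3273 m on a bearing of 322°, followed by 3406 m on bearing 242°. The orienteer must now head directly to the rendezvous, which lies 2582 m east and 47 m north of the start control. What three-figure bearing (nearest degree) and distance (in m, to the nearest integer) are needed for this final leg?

109°, 7025 m

Leg 1 (035°, 1702 m): east 1702 sin 35° = 976.23, north 1702 cos 35° = 1394.20
Leg 2 (322°, 3273 m): east 3273 sin 322° = -2015.06, north 3273 cos 322° = 2579.16
Leg 3 (242°, 3406 m): east 3406 sin 242° = -3007.32, north 3406 cos 242° = -1599.02
Current position: (-4046.15, 2374.34). Target: (2582, 47). Remaining: Δeast = 6628.15, Δnorth = -2327.34.
Bearing = atan2(6628.15, -2327.34) mod 360° = 109.35°; distance = √((6628.15)² + (-2327.34)²) = 7024.877 m.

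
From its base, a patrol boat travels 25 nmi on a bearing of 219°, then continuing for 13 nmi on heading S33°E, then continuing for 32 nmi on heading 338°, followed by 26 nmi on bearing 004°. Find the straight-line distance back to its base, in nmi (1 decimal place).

Leg 1 (219°, 25 nmi): east 25 sin 219° = -15.73, north 25 cos 219° = -19.43
Leg 2 (S33°E, 13 nmi): east 13 sin 147° = 7.08, north 13 cos 147° = -10.90
Leg 3 (338°, 32 nmi): east 32 sin 338° = -11.99, north 32 cos 338° = 29.67
Leg 4 (004°, 26 nmi): east 26 sin 4° = 1.81, north 26 cos 4° = 25.94
Net: -18.83 east, 25.28 north. Distance = √((-18.83)² + (25.28)²) = 31.516 nmi.

31.5 nmi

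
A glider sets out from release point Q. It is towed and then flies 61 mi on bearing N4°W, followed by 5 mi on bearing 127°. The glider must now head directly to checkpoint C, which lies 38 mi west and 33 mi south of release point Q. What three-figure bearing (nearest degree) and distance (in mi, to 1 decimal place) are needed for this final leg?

Leg 1 (N4°W, 61 mi): east 61 sin 356° = -4.26, north 61 cos 356° = 60.85
Leg 2 (127°, 5 mi): east 5 sin 127° = 3.99, north 5 cos 127° = -3.01
Current position: (-0.26, 57.84). Target: (-38, -33). Remaining: Δeast = -37.74, Δnorth = -90.84.
Bearing = atan2(-37.74, -90.84) mod 360° = 202.56°; distance = √((-37.74)² + (-90.84)²) = 98.369 mi.

203°, 98.4 mi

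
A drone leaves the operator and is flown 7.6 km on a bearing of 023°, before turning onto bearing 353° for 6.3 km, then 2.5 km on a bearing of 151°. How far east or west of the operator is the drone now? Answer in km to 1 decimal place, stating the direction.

3.4 km east

Leg 1 (023°, 7.6 km): east 7.6 sin 23° = 2.97, north 7.6 cos 23° = 7.00
Leg 2 (353°, 6.3 km): east 6.3 sin 353° = -0.77, north 6.3 cos 353° = 6.25
Leg 3 (151°, 2.5 km): east 2.5 sin 151° = 1.21, north 2.5 cos 151° = -2.19
Net east component: 3.41 km.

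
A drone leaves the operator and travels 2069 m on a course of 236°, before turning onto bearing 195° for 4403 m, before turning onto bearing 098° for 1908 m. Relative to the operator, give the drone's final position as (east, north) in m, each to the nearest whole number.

Leg 1 (236°, 2069 m): east 2069 sin 236° = -1715.28, north 2069 cos 236° = -1156.97
Leg 2 (195°, 4403 m): east 4403 sin 195° = -1139.58, north 4403 cos 195° = -4252.97
Leg 3 (098°, 1908 m): east 1908 sin 98° = 1889.43, north 1908 cos 98° = -265.54
Summing: -965.43 m east, -5675.48 m north → (-965, -5675).

(-965, -5675)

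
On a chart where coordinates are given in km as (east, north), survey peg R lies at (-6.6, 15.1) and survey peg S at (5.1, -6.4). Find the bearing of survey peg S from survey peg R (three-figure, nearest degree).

Δeast = 5.1 − -6.6 = 11.70; Δnorth = -6.4 − 15.1 = -21.50.
Bearing = atan2(Δeast, Δnorth) mod 360° = 151.45° ≈ 151°.

151°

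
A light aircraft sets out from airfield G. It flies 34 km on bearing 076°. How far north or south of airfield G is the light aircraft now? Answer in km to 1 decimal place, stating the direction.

8.2 km north

Leg 1 (076°, 34 km): east 34 sin 76° = 32.99, north 34 cos 76° = 8.23
Net north component: 8.23 km.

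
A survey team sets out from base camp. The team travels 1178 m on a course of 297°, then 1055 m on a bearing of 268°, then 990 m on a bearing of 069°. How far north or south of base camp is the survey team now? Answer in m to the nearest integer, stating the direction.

Leg 1 (297°, 1178 m): east 1178 sin 297° = -1049.61, north 1178 cos 297° = 534.80
Leg 2 (268°, 1055 m): east 1055 sin 268° = -1054.36, north 1055 cos 268° = -36.82
Leg 3 (069°, 990 m): east 990 sin 69° = 924.24, north 990 cos 69° = 354.78
Net north component: 852.77 m.

853 m north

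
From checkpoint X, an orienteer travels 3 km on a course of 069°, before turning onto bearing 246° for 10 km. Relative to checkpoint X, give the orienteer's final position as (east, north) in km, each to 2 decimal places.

(-6.33, -2.99)

Leg 1 (069°, 3 km): east 3 sin 69° = 2.80, north 3 cos 69° = 1.08
Leg 2 (246°, 10 km): east 10 sin 246° = -9.14, north 10 cos 246° = -4.07
Summing: -6.33 km east, -2.99 km north → (-6.33, -2.99).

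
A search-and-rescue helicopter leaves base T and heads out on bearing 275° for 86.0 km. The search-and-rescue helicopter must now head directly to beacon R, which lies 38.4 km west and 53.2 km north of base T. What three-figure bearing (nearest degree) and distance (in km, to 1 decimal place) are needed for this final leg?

046°, 65.8 km

Leg 1 (275°, 86.0 km): east 86.0 sin 275° = -85.67, north 86.0 cos 275° = 7.50
Current position: (-85.67, 7.50). Target: (-38.4, 53.2). Remaining: Δeast = 47.27, Δnorth = 45.70.
Bearing = atan2(47.27, 45.70) mod 360° = 45.97°; distance = √((47.27)² + (45.70)²) = 65.754 km.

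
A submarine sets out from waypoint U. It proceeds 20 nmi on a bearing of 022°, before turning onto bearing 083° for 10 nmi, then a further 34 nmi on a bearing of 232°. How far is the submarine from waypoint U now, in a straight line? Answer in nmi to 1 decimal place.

Leg 1 (022°, 20 nmi): east 20 sin 22° = 7.49, north 20 cos 22° = 18.54
Leg 2 (083°, 10 nmi): east 10 sin 83° = 9.93, north 10 cos 83° = 1.22
Leg 3 (232°, 34 nmi): east 34 sin 232° = -26.79, north 34 cos 232° = -20.93
Net: -9.37 east, -1.17 north. Distance = √((-9.37)² + (-1.17)²) = 9.448 nmi.

9.4 nmi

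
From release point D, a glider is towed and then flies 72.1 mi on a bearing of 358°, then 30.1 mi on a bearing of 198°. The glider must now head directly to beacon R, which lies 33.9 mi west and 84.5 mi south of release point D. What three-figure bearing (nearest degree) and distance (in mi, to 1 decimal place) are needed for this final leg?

Leg 1 (358°, 72.1 mi): east 72.1 sin 358° = -2.52, north 72.1 cos 358° = 72.06
Leg 2 (198°, 30.1 mi): east 30.1 sin 198° = -9.30, north 30.1 cos 198° = -28.63
Current position: (-11.82, 43.43). Target: (-33.9, -84.5). Remaining: Δeast = -22.08, Δnorth = -127.93.
Bearing = atan2(-22.08, -127.93) mod 360° = 189.79°; distance = √((-22.08)² + (-127.93)²) = 129.821 mi.

190°, 129.8 mi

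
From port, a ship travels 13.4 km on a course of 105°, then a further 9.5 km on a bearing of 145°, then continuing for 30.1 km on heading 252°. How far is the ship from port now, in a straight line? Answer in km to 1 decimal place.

Leg 1 (105°, 13.4 km): east 13.4 sin 105° = 12.94, north 13.4 cos 105° = -3.47
Leg 2 (145°, 9.5 km): east 9.5 sin 145° = 5.45, north 9.5 cos 145° = -7.78
Leg 3 (252°, 30.1 km): east 30.1 sin 252° = -28.63, north 30.1 cos 252° = -9.30
Net: -10.23 east, -20.55 north. Distance = √((-10.23)² + (-20.55)²) = 22.959 km.

23.0 km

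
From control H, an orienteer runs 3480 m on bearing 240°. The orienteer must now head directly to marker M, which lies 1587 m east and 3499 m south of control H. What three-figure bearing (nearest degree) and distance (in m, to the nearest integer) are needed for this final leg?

Leg 1 (240°, 3480 m): east 3480 sin 240° = -3013.77, north 3480 cos 240° = -1740.00
Current position: (-3013.77, -1740.00). Target: (1587, -3499). Remaining: Δeast = 4600.77, Δnorth = -1759.00.
Bearing = atan2(4600.77, -1759.00) mod 360° = 110.92°; distance = √((4600.77)² + (-1759.00)²) = 4925.561 m.

111°, 4926 m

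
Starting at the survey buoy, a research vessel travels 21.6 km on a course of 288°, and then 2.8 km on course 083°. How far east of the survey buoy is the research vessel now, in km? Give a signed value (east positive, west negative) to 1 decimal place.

-17.8 km

Leg 1 (288°, 21.6 km): east 21.6 sin 288° = -20.54, north 21.6 cos 288° = 6.67
Leg 2 (083°, 2.8 km): east 2.8 sin 83° = 2.78, north 2.8 cos 83° = 0.34
Net east component: -17.76 km.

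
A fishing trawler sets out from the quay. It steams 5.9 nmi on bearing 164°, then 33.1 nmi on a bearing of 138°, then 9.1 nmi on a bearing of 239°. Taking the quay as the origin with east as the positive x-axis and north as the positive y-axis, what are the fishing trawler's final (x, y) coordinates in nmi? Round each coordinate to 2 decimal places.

(15.97, -34.96)

Leg 1 (164°, 5.9 nmi): east 5.9 sin 164° = 1.63, north 5.9 cos 164° = -5.67
Leg 2 (138°, 33.1 nmi): east 33.1 sin 138° = 22.15, north 33.1 cos 138° = -24.60
Leg 3 (239°, 9.1 nmi): east 9.1 sin 239° = -7.80, north 9.1 cos 239° = -4.69
Summing: 15.97 nmi east, -34.96 nmi north → (15.97, -34.96).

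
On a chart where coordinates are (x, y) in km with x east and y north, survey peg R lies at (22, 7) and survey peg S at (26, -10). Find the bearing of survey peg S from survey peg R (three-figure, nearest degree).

Δeast = 26 − 22 = 4.00; Δnorth = -10 − 7 = -17.00.
Bearing = atan2(Δeast, Δnorth) mod 360° = 166.76° ≈ 167°.

167°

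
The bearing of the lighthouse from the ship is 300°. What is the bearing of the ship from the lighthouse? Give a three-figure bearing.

Back-bearing = 300° − 180° = 120°.

120°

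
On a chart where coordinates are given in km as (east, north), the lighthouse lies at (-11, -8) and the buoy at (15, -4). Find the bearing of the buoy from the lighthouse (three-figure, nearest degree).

081°

Δeast = 15 − -11 = 26.00; Δnorth = -4 − -8 = 4.00.
Bearing = atan2(Δeast, Δnorth) mod 360° = 81.25° ≈ 081°.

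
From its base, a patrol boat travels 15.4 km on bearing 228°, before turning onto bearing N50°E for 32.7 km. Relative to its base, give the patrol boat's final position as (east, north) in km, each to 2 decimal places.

(13.61, 10.71)

Leg 1 (228°, 15.4 km): east 15.4 sin 228° = -11.44, north 15.4 cos 228° = -10.30
Leg 2 (N50°E, 32.7 km): east 32.7 sin 50° = 25.05, north 32.7 cos 50° = 21.02
Summing: 13.61 km east, 10.71 km north → (13.61, 10.71).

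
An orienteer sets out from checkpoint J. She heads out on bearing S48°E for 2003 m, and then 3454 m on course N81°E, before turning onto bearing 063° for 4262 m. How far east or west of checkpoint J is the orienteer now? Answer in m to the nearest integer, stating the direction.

8697 m east

Leg 1 (S48°E, 2003 m): east 2003 sin 132° = 1488.52, north 2003 cos 132° = -1340.27
Leg 2 (N81°E, 3454 m): east 3454 sin 81° = 3411.48, north 3454 cos 81° = 540.32
Leg 3 (063°, 4262 m): east 4262 sin 63° = 3797.47, north 4262 cos 63° = 1934.91
Net east component: 8697.46 m.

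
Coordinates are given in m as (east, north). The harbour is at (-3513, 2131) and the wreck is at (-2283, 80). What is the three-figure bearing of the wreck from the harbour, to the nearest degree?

149°

Δeast = -2283 − -3513 = 1230.00; Δnorth = 80 − 2131 = -2051.00.
Bearing = atan2(Δeast, Δnorth) mod 360° = 149.05° ≈ 149°.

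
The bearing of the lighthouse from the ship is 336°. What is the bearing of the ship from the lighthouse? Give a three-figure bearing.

Back-bearing = 336° − 180° = 156°.

156°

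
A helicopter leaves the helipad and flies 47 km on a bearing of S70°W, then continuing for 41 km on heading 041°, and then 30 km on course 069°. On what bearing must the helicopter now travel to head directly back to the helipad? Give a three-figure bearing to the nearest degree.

203°

Leg 1 (S70°W, 47 km): east 47 sin 250° = -44.17, north 47 cos 250° = -16.07
Leg 2 (041°, 41 km): east 41 sin 41° = 26.90, north 41 cos 41° = 30.94
Leg 3 (069°, 30 km): east 30 sin 69° = 28.01, north 30 cos 69° = 10.75
Net displacement: 10.74 east, 25.62 north. Direction back to start is (-10.74, -25.62): bearing = atan2(-10.74, -25.62) mod 360° = 202.74° ≈ 203°.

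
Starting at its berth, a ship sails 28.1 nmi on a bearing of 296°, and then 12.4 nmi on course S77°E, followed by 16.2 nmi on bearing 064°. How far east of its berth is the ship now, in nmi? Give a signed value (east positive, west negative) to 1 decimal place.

1.4 nmi

Leg 1 (296°, 28.1 nmi): east 28.1 sin 296° = -25.26, north 28.1 cos 296° = 12.32
Leg 2 (S77°E, 12.4 nmi): east 12.4 sin 103° = 12.08, north 12.4 cos 103° = -2.79
Leg 3 (064°, 16.2 nmi): east 16.2 sin 64° = 14.56, north 16.2 cos 64° = 7.10
Net east component: 1.39 nmi.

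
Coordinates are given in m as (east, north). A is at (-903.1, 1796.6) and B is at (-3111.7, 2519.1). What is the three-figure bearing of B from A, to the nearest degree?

Δeast = -3111.7 − -903.1 = -2208.60; Δnorth = 2519.1 − 1796.6 = 722.50.
Bearing = atan2(Δeast, Δnorth) mod 360° = 288.11° ≈ 288°.

288°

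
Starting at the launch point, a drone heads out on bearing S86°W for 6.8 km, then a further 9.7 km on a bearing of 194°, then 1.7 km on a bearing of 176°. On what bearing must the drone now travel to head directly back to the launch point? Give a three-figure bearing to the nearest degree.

038°

Leg 1 (S86°W, 6.8 km): east 6.8 sin 266° = -6.78, north 6.8 cos 266° = -0.47
Leg 2 (194°, 9.7 km): east 9.7 sin 194° = -2.35, north 9.7 cos 194° = -9.41
Leg 3 (176°, 1.7 km): east 1.7 sin 176° = 0.12, north 1.7 cos 176° = -1.70
Net displacement: -9.01 east, -11.58 north. Direction back to start is (9.01, 11.58): bearing = atan2(9.01, 11.58) mod 360° = 37.88° ≈ 038°.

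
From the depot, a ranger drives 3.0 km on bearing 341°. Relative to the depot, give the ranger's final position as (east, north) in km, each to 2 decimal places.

Leg 1 (341°, 3.0 km): east 3.0 sin 341° = -0.98, north 3.0 cos 341° = 2.84
Summing: -0.98 km east, 2.84 km north → (-0.98, 2.84).

(-0.98, 2.84)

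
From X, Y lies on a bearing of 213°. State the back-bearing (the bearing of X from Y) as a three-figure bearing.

033°

Back-bearing = 213° − 180° = 033°.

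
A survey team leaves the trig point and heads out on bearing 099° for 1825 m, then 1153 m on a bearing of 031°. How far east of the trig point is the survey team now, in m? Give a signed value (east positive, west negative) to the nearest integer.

2396 m

Leg 1 (099°, 1825 m): east 1825 sin 99° = 1802.53, north 1825 cos 99° = -285.49
Leg 2 (031°, 1153 m): east 1153 sin 31° = 593.84, north 1153 cos 31° = 988.31
Net east component: 2396.37 m.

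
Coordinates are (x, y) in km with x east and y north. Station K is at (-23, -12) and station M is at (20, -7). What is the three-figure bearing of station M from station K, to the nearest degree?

083°

Δeast = 20 − -23 = 43.00; Δnorth = -7 − -12 = 5.00.
Bearing = atan2(Δeast, Δnorth) mod 360° = 83.37° ≈ 083°.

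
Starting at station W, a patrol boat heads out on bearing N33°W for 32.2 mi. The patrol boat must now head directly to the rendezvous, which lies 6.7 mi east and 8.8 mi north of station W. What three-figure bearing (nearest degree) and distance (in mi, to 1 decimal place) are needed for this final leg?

Leg 1 (N33°W, 32.2 mi): east 32.2 sin 327° = -17.54, north 32.2 cos 327° = 27.01
Current position: (-17.54, 27.01). Target: (6.7, 8.8). Remaining: Δeast = 24.24, Δnorth = -18.21.
Bearing = atan2(24.24, -18.21) mod 360° = 126.91°; distance = √((24.24)² + (-18.21)²) = 30.313 mi.

127°, 30.3 mi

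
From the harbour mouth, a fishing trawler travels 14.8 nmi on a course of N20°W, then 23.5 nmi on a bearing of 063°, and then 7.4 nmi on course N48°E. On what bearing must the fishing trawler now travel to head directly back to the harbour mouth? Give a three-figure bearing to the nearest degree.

216°

Leg 1 (N20°W, 14.8 nmi): east 14.8 sin 340° = -5.06, north 14.8 cos 340° = 13.91
Leg 2 (063°, 23.5 nmi): east 23.5 sin 63° = 20.94, north 23.5 cos 63° = 10.67
Leg 3 (N48°E, 7.4 nmi): east 7.4 sin 48° = 5.50, north 7.4 cos 48° = 4.95
Net displacement: 21.38 east, 29.53 north. Direction back to start is (-21.38, -29.53): bearing = atan2(-21.38, -29.53) mod 360° = 215.90° ≈ 216°.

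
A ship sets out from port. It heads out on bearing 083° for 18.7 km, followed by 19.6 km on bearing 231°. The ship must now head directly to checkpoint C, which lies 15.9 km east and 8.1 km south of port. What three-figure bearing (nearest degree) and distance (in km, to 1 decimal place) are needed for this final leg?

081°, 12.7 km

Leg 1 (083°, 18.7 km): east 18.7 sin 83° = 18.56, north 18.7 cos 83° = 2.28
Leg 2 (231°, 19.6 km): east 19.6 sin 231° = -15.23, north 19.6 cos 231° = -12.33
Current position: (3.33, -10.06). Target: (15.9, -8.1). Remaining: Δeast = 12.57, Δnorth = 1.96.
Bearing = atan2(12.57, 1.96) mod 360° = 81.16°; distance = √((12.57)² + (1.96)²) = 12.723 km.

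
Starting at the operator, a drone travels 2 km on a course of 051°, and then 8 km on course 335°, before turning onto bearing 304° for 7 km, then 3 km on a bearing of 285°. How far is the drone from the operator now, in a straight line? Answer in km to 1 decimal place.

16.9 km

Leg 1 (051°, 2 km): east 2 sin 51° = 1.55, north 2 cos 51° = 1.26
Leg 2 (335°, 8 km): east 8 sin 335° = -3.38, north 8 cos 335° = 7.25
Leg 3 (304°, 7 km): east 7 sin 304° = -5.80, north 7 cos 304° = 3.91
Leg 4 (285°, 3 km): east 3 sin 285° = -2.90, north 3 cos 285° = 0.78
Net: -10.53 east, 13.20 north. Distance = √((-10.53)² + (13.20)²) = 16.884 km.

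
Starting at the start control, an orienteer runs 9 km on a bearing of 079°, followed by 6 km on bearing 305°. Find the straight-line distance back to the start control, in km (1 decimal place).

6.5 km

Leg 1 (079°, 9 km): east 9 sin 79° = 8.83, north 9 cos 79° = 1.72
Leg 2 (305°, 6 km): east 6 sin 305° = -4.91, north 6 cos 305° = 3.44
Net: 3.92 east, 5.16 north. Distance = √((3.92)² + (5.16)²) = 6.479 km.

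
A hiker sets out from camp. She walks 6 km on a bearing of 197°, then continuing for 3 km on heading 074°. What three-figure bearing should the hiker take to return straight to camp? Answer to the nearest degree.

Leg 1 (197°, 6 km): east 6 sin 197° = -1.75, north 6 cos 197° = -5.74
Leg 2 (074°, 3 km): east 3 sin 74° = 2.88, north 3 cos 74° = 0.83
Net displacement: 1.13 east, -4.91 north. Direction back to start is (-1.13, 4.91): bearing = atan2(-1.13, 4.91) mod 360° = 347.05° ≈ 347°.

347°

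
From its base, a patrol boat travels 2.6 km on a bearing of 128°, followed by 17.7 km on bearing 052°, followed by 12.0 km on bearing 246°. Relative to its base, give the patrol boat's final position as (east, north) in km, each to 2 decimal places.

Leg 1 (128°, 2.6 km): east 2.6 sin 128° = 2.05, north 2.6 cos 128° = -1.60
Leg 2 (052°, 17.7 km): east 17.7 sin 52° = 13.95, north 17.7 cos 52° = 10.90
Leg 3 (246°, 12.0 km): east 12.0 sin 246° = -10.96, north 12.0 cos 246° = -4.88
Summing: 5.03 km east, 4.42 km north → (5.03, 4.42).

(5.03, 4.42)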